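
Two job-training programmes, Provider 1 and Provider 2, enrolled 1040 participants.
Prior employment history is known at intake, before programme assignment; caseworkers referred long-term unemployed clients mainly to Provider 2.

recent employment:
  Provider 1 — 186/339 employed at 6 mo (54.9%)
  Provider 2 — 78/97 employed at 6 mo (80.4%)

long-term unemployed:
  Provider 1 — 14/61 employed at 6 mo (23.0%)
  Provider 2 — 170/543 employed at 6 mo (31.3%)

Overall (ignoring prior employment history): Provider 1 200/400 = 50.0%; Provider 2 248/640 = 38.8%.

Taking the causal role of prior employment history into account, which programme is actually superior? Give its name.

Provider 2

Prior employment history differs across programmes for reasons unrelated to any effect of the programme itself, and it separately predicts the outcome — a classic confounder. We must compare within prior employment history levels.
Within each level — recent employment: 54.9% vs 80.4%; long-term unemployed: 23.0% vs 31.3% — Provider 2 is higher every time.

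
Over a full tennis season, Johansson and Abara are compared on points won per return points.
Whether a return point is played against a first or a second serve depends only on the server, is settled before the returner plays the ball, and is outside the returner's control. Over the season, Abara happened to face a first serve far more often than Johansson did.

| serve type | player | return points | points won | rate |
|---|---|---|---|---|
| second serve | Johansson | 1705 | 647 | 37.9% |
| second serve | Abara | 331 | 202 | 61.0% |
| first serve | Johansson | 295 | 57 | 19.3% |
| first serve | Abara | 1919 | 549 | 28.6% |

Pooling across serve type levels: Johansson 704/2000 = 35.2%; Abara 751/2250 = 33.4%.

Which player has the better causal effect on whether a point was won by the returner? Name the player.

Abara is higher inside every serve type stratum but Johansson is higher in aggregate. Whether to stratify depends on how serve type relates to the player.
Since serve type is a pre-existing factor (not a product of the player) and it affects the outcome on its own, it is a confounder. The stratified rates, not the pooled rate, identify the causal effect.
Within each level — second serve: 37.9% vs 61.0%; first serve: 19.3% vs 28.6% — Abara is higher every time.

Abara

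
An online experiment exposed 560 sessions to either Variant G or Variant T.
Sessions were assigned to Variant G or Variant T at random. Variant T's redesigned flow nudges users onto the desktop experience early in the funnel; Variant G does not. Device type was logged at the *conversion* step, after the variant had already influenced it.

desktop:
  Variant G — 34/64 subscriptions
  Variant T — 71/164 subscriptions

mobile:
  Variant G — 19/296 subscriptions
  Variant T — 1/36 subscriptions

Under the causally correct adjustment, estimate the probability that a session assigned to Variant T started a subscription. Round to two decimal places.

The stratified and pooled comparisons disagree (Variant G wins within each device type; Variant T wins overall), so the answer turns on the causal role of device type.
Device type is downstream of the variant. One should not condition on a consequence of treatment, so the overall rates are the right comparison.
So P(outcome | do(Variant T)) is just the pooled rate for Variant T: 72/200 = 0.360.

0.36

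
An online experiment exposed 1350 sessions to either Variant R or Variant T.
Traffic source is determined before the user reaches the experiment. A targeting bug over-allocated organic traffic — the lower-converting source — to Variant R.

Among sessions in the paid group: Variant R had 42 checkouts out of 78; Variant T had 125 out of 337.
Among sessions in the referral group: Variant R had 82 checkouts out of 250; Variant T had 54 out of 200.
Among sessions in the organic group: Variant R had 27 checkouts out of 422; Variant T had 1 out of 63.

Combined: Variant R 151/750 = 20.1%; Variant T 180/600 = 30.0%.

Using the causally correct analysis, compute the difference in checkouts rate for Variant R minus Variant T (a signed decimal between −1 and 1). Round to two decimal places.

The traffic source-specific comparison favours Variant R throughout, but the pooled figures favour Variant T. The question is whether to condition on traffic source.
The imbalance in traffic source arose from how sessions were allocated, not from anything the variant did; and traffic source independently affects the outcome. The pooled gap is confounded — condition on traffic source.
Adjusting over the population distribution of traffic source: 0.307·(0.538−0.371) + 0.333·(0.328−0.270) + 0.359·(0.064−0.016) = +0.088.

+0.09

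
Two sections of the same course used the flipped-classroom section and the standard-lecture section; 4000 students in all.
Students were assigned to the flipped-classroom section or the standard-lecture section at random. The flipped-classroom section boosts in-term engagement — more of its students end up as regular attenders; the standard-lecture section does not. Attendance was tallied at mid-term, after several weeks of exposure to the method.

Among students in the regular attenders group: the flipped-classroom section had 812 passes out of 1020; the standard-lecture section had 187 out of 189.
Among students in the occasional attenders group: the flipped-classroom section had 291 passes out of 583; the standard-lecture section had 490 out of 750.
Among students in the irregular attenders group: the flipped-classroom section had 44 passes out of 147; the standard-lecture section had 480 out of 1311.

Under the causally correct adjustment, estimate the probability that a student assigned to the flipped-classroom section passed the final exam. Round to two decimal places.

0.66

The mid-term attendance-specific comparison favours the standard-lecture section throughout, but the pooled figures favour the flipped-classroom section. The question is whether to condition on mid-term attendance.
Mid-term attendance lies on the pathway teaching method → mid-term attendance → outcome, so adjusting for it blocks the indirect effect. For the total causal effect of teaching method, use the unadjusted pooled rates.
So P(outcome | do(the flipped-classroom section)) is just the pooled rate for the flipped-classroom section: 1147/1750 = 0.655.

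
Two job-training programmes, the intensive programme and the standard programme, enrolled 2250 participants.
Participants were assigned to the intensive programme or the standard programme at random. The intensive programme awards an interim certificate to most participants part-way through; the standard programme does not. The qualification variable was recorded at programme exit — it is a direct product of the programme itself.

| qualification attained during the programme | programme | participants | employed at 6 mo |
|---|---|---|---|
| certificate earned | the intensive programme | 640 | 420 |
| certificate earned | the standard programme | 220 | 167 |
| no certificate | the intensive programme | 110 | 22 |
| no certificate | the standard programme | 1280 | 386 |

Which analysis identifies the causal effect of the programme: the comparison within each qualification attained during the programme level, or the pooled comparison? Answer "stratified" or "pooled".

Within every qualification attained during the programme level the standard programme has the higher rate, yet pooled the intensive programme does — Simpson's reversal.
Stratifying would compare programmes among participants the programmes themselves sorted into qualification attained during the programme groups — a form of selection on an intermediate. The unconditioned pooled rates give the total causal effect.
Pooled: the intensive programme 58.9% vs the standard programme 36.9%; the intensive programme is higher overall.

pooled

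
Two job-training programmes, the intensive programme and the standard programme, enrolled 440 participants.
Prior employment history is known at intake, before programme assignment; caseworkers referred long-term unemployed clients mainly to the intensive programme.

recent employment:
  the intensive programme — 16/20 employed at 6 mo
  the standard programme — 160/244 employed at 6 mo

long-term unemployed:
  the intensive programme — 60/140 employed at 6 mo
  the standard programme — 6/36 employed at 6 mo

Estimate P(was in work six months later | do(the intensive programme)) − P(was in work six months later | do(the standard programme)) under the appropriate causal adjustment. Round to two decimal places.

+0.19

Nothing the programme does changes prior employment history; the imbalance is an allocation artefact. With prior employment history also predicting the outcome, the pooled figure is confounded, and the within-stratum comparison is the causal one.
Adjusting over the population distribution of prior employment history: 0.600·(0.800−0.656) + 0.400·(0.429−0.167) = +0.191.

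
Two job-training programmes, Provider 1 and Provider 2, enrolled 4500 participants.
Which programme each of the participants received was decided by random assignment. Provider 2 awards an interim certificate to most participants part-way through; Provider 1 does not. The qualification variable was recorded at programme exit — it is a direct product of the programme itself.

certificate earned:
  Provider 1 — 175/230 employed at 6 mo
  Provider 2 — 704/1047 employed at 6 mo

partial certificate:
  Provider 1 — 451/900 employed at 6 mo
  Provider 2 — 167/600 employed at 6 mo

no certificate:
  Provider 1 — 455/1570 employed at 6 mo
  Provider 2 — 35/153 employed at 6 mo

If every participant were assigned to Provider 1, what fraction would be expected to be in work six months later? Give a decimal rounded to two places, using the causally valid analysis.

The distribution of qualification attained during the programme is itself part of what the programme does — it is an intermediate outcome. Holding it fixed would remove that part of the effect; the total effect is the pooled difference.
So P(outcome | do(Provider 1)) is just the pooled rate for Provider 1: 1081/2700 = 0.400.

0.40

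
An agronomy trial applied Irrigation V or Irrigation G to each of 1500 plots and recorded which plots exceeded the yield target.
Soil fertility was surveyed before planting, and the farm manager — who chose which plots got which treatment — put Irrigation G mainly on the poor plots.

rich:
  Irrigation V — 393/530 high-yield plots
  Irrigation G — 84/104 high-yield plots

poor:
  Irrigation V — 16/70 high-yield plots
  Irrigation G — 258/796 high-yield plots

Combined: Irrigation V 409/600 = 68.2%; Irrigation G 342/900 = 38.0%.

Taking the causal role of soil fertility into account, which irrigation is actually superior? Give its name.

Irrigation G

The stratified and pooled comparisons disagree (Irrigation G wins within each soil fertility; Irrigation V wins overall), so the answer turns on the causal role of soil fertility.
Soil fertility satisfies the back-door criterion: it is not a descendant of the irrigation, and it blocks the spurious path from irrigation to outcome. Adjusting for it (i.e., using the within-soil fertility rates) gives the causal effect.
Within each level — rich: 74.2% vs 80.8%; poor: 22.9% vs 32.4% — Irrigation G is higher every time.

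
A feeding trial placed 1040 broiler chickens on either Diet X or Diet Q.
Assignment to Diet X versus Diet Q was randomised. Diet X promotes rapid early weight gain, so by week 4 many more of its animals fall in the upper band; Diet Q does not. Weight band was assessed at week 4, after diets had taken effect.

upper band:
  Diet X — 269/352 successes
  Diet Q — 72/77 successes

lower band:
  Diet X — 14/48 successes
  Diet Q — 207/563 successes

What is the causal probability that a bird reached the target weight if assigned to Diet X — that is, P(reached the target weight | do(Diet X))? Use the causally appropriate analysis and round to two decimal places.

Week-4 weight band is downstream of the diet. One should not condition on a consequence of treatment, so the overall rates are the right comparison.
So P(outcome | do(Diet X)) is just the pooled rate for Diet X: 283/400 = 0.708.

0.71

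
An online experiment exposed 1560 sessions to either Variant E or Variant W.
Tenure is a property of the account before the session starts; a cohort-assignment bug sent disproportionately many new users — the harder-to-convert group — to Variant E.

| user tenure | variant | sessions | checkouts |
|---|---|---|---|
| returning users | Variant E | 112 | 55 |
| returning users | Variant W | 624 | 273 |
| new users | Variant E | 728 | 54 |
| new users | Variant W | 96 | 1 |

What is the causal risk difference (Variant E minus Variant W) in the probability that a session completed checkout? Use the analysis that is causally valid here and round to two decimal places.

Within every user tenure level Variant E has the higher rate, yet pooled Variant W does — Simpson's reversal.
Since user tenure is a pre-existing factor (not a product of the variant) and it affects the outcome on its own, it is a confounder. The stratified rates, not the pooled rate, identify the causal effect.
Adjusting over the population distribution of user tenure: 0.472·(0.491−0.438) + 0.528·(0.074−0.010) = +0.059.

+0.06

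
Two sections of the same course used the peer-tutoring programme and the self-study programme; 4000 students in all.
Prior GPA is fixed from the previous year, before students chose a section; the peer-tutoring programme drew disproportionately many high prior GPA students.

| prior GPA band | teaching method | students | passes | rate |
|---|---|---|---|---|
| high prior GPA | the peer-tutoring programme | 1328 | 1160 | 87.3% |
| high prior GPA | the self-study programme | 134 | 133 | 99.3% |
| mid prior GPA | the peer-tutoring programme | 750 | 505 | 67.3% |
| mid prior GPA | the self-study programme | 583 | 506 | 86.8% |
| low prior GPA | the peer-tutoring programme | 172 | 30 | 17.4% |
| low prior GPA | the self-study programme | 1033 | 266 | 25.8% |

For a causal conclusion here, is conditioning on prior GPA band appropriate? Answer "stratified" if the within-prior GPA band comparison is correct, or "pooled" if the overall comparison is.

stratified

Since prior GPA band is a pre-existing factor (not a product of the teaching method) and it affects the outcome on its own, it is a confounder. The stratified rates, not the pooled rate, identify the causal effect.
Within each level — high prior GPA: 87.3% vs 99.3%; mid prior GPA: 67.3% vs 86.8%; low prior GPA: 17.4% vs 25.8% — the self-study programme is higher every time.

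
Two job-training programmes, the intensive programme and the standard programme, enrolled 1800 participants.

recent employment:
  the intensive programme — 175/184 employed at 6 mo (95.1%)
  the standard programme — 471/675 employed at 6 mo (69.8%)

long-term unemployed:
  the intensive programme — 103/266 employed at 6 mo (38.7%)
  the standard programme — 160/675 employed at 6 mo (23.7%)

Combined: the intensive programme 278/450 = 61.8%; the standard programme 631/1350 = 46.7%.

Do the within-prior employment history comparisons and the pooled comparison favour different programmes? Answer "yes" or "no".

Within each prior employment history level (recent employment 95.1% vs 69.8%; long-term unemployed 38.7% vs 23.7%), the intensive programme has the higher rate every time. Pooled: 61.8% vs 46.7% — the intensive programme has the higher rate overall. They agree.

no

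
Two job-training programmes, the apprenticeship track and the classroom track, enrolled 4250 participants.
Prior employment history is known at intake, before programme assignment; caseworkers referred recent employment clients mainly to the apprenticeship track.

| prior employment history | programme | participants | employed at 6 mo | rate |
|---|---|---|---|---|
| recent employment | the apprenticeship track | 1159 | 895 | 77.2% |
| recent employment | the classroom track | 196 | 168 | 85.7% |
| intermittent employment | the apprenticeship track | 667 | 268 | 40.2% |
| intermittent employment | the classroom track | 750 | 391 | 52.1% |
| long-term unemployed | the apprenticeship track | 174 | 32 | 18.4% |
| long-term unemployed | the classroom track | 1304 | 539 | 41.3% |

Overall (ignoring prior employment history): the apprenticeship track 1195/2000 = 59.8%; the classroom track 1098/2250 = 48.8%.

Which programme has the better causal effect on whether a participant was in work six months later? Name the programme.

the classroom track

Here prior employment history is a common cause — it drives both which programme a case falls under and the outcome. The crude comparison mixes populations; the stratum-specific rates are the causally relevant ones.
Within each level — recent employment: 77.2% vs 85.7%; intermittent employment: 40.2% vs 52.1%; long-term unemployed: 18.4% vs 41.3% — the classroom track is higher every time.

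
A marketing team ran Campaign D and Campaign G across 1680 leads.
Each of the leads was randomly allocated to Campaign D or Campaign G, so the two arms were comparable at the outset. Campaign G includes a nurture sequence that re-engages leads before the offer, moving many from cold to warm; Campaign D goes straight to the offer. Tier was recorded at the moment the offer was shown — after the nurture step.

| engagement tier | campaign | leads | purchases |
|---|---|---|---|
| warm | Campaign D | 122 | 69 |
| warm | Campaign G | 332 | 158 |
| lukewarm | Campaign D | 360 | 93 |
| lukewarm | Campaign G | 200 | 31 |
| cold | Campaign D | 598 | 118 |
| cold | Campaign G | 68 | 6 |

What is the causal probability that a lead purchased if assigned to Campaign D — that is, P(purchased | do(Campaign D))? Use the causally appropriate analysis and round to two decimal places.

Campaign D is higher inside every engagement tier stratum but Campaign G is higher in aggregate. Whether to stratify depends on how engagement tier relates to the campaign.
Because the campaign influences engagement tier, engagement tier is a post-treatment mediator, not a confounder. Stratifying on it would bias the estimate; the causal effect is the crude pooled difference.
So P(outcome | do(Campaign D)) is just the pooled rate for Campaign D: 280/1080 = 0.259.

0.26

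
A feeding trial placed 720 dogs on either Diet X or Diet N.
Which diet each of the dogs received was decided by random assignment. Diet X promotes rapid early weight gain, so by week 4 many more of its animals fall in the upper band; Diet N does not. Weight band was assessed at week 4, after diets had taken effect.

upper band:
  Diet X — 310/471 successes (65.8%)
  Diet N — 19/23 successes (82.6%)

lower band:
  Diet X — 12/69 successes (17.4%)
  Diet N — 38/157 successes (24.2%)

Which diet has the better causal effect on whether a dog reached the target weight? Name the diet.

Diet N is higher inside every week-4 weight band stratum but Diet X is higher in aggregate. Whether to stratify depends on how week-4 weight band relates to the diet.
Stratifying would compare diets among dogs the diets themselves sorted into week-4 weight band groups — a form of selection on an intermediate. The unconditioned pooled rates give the total causal effect.
Pooled: Diet X 59.6% vs Diet N 31.7%; Diet X is higher overall.

Diet X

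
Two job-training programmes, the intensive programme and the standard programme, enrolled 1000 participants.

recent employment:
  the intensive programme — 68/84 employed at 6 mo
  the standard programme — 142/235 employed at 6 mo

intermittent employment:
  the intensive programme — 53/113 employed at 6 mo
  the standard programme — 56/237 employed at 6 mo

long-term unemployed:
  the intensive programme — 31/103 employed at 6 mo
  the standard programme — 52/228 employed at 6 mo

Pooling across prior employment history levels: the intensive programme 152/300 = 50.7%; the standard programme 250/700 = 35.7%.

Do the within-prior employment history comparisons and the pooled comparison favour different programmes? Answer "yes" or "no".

no

Within each prior employment history level (recent employment 81.0% vs 60.4%; intermittent employment 46.9% vs 23.6%; long-term unemployed 30.1% vs 22.8%), the intensive programme has the higher rate every time. Pooled: 50.7% vs 35.7% — the intensive programme has the higher rate overall. They agree.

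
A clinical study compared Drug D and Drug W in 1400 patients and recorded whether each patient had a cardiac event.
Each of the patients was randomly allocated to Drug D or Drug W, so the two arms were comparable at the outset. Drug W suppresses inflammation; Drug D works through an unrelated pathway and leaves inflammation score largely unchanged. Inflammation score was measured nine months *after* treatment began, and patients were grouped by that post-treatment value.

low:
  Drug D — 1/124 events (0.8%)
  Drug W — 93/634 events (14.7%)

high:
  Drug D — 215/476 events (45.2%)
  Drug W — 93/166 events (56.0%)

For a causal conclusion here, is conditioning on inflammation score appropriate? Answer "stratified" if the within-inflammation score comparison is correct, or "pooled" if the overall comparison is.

pooled

Stratifying would compare drugs among patients the drugs themselves sorted into inflammation score groups — a form of selection on an intermediate. The unconditioned pooled rates give the total causal effect.
Pooled: Drug D 36.0% vs Drug W 23.2%; Drug W is lower overall.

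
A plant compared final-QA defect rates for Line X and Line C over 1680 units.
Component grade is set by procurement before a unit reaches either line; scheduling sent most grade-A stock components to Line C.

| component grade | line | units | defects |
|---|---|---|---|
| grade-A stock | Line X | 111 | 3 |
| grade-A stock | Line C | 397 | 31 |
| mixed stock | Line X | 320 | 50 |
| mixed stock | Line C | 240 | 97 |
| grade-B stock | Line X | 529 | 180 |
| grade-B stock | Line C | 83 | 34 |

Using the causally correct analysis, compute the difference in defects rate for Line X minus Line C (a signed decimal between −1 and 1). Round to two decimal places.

-0.12

The imbalance in component grade arose from how units were allocated, not from anything the line did; and component grade independently affects the outcome. The pooled gap is confounded — condition on component grade.
Adjusting over the population distribution of component grade: 0.302·(0.027−0.078) + 0.333·(0.156−0.404) + 0.364·(0.340−0.410) = -0.123.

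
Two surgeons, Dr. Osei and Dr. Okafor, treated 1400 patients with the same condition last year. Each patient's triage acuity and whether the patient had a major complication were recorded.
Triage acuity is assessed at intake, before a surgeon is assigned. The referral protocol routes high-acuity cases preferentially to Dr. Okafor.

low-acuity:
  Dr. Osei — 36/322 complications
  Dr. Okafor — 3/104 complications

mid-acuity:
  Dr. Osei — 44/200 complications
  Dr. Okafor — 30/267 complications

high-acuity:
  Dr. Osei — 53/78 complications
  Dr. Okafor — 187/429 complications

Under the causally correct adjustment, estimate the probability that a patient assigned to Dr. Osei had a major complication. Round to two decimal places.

Dr. Okafor is lower inside every triage acuity stratum but Dr. Osei is lower in aggregate. Whether to stratify depends on how triage acuity relates to the surgeon.
Nothing the surgeon does changes triage acuity; the imbalance is an allocation artefact. With triage acuity also predicting the outcome, the pooled figure is confounded, and the within-stratum comparison is the causal one.
Standardising Dr. Osei to the population triage acuity mix: 0.304·36/322 + 0.334·44/200 + 0.362·53/78 = 0.353.

0.35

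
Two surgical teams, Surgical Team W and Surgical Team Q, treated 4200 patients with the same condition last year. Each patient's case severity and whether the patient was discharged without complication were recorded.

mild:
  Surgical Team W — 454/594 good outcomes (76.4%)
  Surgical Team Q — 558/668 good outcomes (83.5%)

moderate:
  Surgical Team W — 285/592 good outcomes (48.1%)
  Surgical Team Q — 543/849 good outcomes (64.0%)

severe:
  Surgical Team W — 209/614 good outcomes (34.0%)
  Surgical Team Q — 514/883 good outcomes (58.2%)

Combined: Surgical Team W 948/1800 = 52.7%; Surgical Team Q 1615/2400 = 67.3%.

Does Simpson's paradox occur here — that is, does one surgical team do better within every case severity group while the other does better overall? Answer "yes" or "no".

Within each case severity level (mild 76.4% vs 83.5%; moderate 48.1% vs 64.0%; severe 34.0% vs 58.2%), Surgical Team Q has the higher rate every time. Pooled: 52.7% vs 67.3% — Surgical Team Q has the higher rate overall. They agree.

no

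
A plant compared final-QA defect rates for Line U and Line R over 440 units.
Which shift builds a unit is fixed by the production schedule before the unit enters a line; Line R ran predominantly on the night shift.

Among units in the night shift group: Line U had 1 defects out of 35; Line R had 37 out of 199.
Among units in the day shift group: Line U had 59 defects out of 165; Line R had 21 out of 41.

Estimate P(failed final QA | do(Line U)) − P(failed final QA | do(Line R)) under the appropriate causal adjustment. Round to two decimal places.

-0.16

Since shift is a pre-existing factor (not a product of the line) and it affects the outcome on its own, it is a confounder. The stratified rates, not the pooled rate, identify the causal effect.
Adjusting over the population distribution of shift: 0.532·(0.029−0.186) + 0.468·(0.358−0.512) = -0.156.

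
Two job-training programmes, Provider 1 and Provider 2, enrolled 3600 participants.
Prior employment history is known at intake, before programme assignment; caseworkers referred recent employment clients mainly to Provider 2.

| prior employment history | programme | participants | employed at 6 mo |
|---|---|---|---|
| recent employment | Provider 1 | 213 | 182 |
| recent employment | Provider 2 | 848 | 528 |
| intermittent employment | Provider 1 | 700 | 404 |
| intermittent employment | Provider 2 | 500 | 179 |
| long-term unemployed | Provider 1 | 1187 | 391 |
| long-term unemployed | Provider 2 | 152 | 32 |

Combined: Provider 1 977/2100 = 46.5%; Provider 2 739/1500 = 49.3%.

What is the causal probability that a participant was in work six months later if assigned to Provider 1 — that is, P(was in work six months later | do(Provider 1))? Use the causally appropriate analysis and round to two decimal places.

Within every prior employment history level Provider 1 has the higher rate, yet pooled Provider 2 does — Simpson's reversal.
The imbalance in prior employment history arose from how participants were allocated, not from anything the programme did; and prior employment history independently affects the outcome. The pooled gap is confounded — condition on prior employment history.
Standardising Provider 1 to the population prior employment history mix: 0.295·182/213 + 0.333·404/700 + 0.372·391/1187 = 0.567.

0.57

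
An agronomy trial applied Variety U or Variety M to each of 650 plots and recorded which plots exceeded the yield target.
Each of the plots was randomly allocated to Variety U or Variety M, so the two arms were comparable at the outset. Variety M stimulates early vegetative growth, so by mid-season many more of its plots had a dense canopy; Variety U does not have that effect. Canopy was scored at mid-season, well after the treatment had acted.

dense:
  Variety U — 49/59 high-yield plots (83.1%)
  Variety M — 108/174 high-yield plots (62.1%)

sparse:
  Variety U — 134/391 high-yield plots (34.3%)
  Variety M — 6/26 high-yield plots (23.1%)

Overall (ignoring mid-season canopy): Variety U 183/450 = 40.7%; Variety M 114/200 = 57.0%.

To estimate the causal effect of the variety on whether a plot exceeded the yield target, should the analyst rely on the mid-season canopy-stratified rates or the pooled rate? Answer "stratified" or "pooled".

The mid-season canopy-specific comparison favours Variety U throughout, but the pooled figures favour Variety M. The question is whether to condition on mid-season canopy.
The distribution of mid-season canopy is itself part of what the variety does — it is an intermediate outcome. Holding it fixed would remove that part of the effect; the total effect is the pooled difference.
Pooled: Variety U 40.7% vs Variety M 57.0%; Variety M is higher overall.

pooled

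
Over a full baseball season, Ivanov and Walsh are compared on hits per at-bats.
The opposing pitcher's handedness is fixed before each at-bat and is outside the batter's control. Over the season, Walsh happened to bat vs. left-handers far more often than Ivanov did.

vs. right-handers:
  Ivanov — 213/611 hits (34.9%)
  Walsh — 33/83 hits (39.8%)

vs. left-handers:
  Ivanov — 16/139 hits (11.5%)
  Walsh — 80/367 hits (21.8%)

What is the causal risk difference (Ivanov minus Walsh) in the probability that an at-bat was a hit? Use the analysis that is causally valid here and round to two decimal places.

Since pitcher handedness is a pre-existing factor (not a product of the player) and it affects the outcome on its own, it is a confounder. The stratified rates, not the pooled rate, identify the causal effect.
Adjusting over the population distribution of pitcher handedness: 0.578·(0.349−0.398) + 0.422·(0.115−0.218) = -0.072.

-0.07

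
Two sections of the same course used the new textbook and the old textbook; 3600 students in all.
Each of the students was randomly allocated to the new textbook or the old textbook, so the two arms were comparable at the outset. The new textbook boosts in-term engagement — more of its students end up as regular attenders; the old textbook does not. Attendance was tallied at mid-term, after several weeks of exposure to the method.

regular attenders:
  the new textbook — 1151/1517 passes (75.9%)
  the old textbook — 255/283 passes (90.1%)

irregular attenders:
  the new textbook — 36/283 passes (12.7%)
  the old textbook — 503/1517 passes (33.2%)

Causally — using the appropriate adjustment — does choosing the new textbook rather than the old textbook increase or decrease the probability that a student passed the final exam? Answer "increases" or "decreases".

increases

The mid-term attendance-specific comparison favours the old textbook throughout, but the pooled figures favour the new textbook. The question is whether to condition on mid-term attendance.
Stratifying would compare teaching methods among students the teaching methods themselves sorted into mid-term attendance groups — a form of selection on an intermediate. The unconditioned pooled rates give the total causal effect.
Pooled: the new textbook 65.9% vs the old textbook 42.1%; the new textbook is higher overall.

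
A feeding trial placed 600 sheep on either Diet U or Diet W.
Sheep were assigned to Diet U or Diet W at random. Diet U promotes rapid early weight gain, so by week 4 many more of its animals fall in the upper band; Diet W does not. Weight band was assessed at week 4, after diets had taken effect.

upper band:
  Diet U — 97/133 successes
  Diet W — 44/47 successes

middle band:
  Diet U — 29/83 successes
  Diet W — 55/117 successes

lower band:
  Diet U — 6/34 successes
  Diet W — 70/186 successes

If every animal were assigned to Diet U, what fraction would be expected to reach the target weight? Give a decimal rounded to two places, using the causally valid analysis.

0.53

Week-4 weight band is recorded after the diet and is itself shifted by it — it sits on the causal path from diet to outcome. Conditioning on a mediator would strip out part of the effect we want; the pooled comparison gives the total causal effect.
So P(outcome | do(Diet U)) is just the pooled rate for Diet U: 132/250 = 0.528.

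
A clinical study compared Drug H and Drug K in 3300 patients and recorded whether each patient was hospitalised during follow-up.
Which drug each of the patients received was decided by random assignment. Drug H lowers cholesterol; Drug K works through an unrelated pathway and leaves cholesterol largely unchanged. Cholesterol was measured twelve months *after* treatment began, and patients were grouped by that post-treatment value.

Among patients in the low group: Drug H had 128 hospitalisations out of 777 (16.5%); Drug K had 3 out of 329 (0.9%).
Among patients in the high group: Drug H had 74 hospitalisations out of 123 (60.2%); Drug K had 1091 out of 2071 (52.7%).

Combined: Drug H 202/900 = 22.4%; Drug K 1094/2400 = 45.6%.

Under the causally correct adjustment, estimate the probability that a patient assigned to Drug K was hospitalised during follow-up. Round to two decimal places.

0.46

Cholesterol is downstream of the drug. One should not condition on a consequence of treatment, so the overall rates are the right comparison.
So P(outcome | do(Drug K)) is just the pooled rate for Drug K: 1094/2400 = 0.456.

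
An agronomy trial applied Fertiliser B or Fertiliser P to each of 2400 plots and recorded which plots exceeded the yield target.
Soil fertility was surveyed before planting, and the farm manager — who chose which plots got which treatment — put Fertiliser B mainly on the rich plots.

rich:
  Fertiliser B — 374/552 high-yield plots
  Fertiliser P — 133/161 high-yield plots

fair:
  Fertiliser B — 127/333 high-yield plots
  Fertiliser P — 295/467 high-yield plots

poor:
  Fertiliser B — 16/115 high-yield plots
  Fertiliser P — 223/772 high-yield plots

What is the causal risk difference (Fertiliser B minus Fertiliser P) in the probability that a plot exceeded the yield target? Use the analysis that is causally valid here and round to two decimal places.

-0.18

Soil fertility is set before the fertiliser has any effect — it is not caused by the fertiliser — and it independently drives the outcome. That makes it a confounder, so the causal comparison is within soil fertility levels.
Adjusting over the population distribution of soil fertility: 0.297·(0.678−0.826) + 0.333·(0.381−0.632) + 0.370·(0.139−0.289) = -0.183.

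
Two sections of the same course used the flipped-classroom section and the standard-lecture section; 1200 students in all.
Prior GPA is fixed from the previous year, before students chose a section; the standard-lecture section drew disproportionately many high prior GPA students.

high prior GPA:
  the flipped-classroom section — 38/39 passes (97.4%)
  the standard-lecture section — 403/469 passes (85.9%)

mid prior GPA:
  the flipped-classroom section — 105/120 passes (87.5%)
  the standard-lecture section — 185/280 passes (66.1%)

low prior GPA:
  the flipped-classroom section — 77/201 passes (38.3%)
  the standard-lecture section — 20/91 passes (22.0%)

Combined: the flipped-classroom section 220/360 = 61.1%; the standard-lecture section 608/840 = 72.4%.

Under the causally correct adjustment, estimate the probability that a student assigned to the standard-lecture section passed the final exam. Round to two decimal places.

The stratified and pooled comparisons disagree (the flipped-classroom section wins within each prior GPA band; the standard-lecture section wins overall), so the answer turns on the causal role of prior GPA band.
Prior GPA band differs across teaching methods for reasons unrelated to any effect of the teaching method itself, and it separately predicts the outcome — a classic confounder. We must compare within prior GPA band levels.
Standardising the standard-lecture section to the population prior GPA band mix: 0.423·403/469 + 0.333·185/280 + 0.243·20/91 = 0.637.

0.64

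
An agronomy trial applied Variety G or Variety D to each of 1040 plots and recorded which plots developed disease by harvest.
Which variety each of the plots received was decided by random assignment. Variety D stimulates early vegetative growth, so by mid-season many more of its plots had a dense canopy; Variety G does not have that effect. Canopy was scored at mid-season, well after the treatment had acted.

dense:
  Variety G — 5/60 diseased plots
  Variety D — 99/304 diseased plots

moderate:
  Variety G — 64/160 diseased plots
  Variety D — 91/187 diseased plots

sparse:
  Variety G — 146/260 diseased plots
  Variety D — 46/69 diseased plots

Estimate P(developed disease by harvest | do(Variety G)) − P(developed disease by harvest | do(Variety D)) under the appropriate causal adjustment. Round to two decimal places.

Mid-season canopy is recorded after the variety and is itself shifted by it — it sits on the causal path from variety to outcome. Conditioning on a mediator would strip out part of the effect we want; the pooled comparison gives the total causal effect.
The causal difference is the pooled difference: 0.448 − 0.421 = +0.026.

+0.03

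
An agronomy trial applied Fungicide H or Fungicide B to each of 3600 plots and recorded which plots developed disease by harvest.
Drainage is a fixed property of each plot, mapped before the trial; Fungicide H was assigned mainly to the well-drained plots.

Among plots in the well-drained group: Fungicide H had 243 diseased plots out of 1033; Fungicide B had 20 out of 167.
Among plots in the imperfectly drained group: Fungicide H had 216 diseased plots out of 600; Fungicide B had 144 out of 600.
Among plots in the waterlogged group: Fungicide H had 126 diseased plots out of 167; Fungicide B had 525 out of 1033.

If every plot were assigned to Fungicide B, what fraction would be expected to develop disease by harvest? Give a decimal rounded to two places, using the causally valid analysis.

The imbalance in field drainage arose from how plots were allocated, not from anything the fungicide did; and field drainage independently affects the outcome. The pooled gap is confounded — condition on field drainage.
Standardising Fungicide B to the population field drainage mix: 0.333·20/167 + 0.333·144/600 + 0.333·525/1033 = 0.289.

0.29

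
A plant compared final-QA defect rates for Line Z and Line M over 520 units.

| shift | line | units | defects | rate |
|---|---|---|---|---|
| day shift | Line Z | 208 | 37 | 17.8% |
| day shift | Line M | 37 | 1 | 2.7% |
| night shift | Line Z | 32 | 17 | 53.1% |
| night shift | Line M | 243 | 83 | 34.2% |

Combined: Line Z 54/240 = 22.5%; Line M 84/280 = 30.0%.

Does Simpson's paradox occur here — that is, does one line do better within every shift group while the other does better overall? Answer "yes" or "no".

yes

Within each shift level (day shift 17.8% vs 2.7%; night shift 53.1% vs 34.2%), Line M has the lower rate every time. Pooled: 22.5% vs 30.0% — Line Z has the lower rate overall. The two comparisons disagree.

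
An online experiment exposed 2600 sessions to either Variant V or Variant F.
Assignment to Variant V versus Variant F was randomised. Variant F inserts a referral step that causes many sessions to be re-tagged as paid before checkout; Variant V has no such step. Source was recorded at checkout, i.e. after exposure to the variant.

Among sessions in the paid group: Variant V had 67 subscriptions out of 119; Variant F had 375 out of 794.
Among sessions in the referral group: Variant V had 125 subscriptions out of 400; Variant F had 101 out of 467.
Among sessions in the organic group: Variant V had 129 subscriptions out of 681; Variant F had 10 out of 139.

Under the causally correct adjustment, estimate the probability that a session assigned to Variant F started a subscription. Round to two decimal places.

0.35

Traffic source is recorded after the variant and is itself shifted by it — it sits on the causal path from variant to outcome. Conditioning on a mediator would strip out part of the effect we want; the pooled comparison gives the total causal effect.
So P(outcome | do(Variant F)) is just the pooled rate for Variant F: 486/1400 = 0.347.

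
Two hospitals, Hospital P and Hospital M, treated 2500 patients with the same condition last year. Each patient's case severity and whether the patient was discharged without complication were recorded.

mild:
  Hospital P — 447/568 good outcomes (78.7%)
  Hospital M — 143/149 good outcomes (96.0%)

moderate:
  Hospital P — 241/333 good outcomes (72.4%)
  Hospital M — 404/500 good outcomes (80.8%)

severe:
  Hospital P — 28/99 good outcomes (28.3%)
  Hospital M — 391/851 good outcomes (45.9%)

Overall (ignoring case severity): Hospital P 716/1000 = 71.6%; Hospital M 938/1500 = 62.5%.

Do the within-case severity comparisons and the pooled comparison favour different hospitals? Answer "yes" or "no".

Within each case severity level (mild 78.7% vs 96.0%; moderate 72.4% vs 80.8%; severe 28.3% vs 45.9%), Hospital M has the higher rate every time. Pooled: 71.6% vs 62.5% — Hospital P has the higher rate overall. The two comparisons disagree.

yes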